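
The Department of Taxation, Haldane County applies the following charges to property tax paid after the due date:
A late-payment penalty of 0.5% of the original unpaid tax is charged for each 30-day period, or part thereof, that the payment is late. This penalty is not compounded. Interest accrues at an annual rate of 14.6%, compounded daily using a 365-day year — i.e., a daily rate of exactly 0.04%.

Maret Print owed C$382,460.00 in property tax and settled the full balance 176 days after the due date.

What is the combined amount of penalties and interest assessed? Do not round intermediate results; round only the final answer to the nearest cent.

Penalty periods: ⌈176/30⌉ = 6; penalty = 6 × 0.5% × C$382,460.00 = C$11,473.80
Interest: C$382,460.00 × ((1 + 0.0004)^176 − 1) = C$382,460.00 × 0.07292217… = C$27,889.8122…
Penalties + interest = C$11,473.8000 + C$27,889.8122… = C$39,363.61

C$39,363.61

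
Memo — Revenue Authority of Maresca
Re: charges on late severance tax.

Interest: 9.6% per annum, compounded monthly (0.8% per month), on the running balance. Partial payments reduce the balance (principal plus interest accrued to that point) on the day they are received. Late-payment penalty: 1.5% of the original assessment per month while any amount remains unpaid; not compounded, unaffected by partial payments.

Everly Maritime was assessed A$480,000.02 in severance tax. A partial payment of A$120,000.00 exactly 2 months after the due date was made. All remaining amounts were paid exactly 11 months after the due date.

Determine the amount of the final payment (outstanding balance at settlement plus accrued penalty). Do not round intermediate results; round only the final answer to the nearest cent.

Balance at month 2: A$480,000.0200 × (1 + 0.008)^2 = A$487,710.7403…
After A$120,000.00 payment: A$487,710.7403… − A$120,000.00 = A$367,710.7403…
Balance at month 11: A$367,710.7403… × (1 + 0.008)^9 = A$395,049.1250…
Penalty: 11 × 1.5% × A$480,000.02 = A$79,200.00…
Final settlement = outstanding balance + penalty = A$395,049.1250… + A$79,200.00… = A$474,249.13

A$474,249.13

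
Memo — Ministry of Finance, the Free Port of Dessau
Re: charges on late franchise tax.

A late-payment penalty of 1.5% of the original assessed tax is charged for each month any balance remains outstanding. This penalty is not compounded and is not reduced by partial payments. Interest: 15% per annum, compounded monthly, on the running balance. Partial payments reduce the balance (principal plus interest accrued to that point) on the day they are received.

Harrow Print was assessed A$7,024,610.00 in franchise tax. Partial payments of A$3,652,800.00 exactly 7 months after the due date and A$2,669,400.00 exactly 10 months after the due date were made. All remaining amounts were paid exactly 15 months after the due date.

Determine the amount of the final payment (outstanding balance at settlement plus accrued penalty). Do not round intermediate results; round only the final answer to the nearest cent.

Monthly rate = 15% ÷ 12 = 1.25%
Balance at month 7: A$7,024,610.0000 × (1 + 0.0125)^7 = A$7,662,799.1222…
After A$3,652,800.00 payment: A$7,662,799.1222… − A$3,652,800.00 = A$4,009,999.1222…
Balance at month 10: A$4,009,999.1222… × (1 + 0.0125)^3 = A$4,162,261.6084…
After A$2,669,400.00 payment: A$4,162,261.6084… − A$2,669,400.00 = A$1,492,861.6084…
Balance at month 15: A$1,492,861.6084… × (1 + 0.0125)^5 = A$1,588,527.3953…
Penalty: 15 × 1.5% × A$7,024,610.00 = A$1,580,537.25
Final settlement = outstanding balance + penalty = A$1,588,527.3953… + A$1,580,537.25 = A$3,169,064.65

A$3,169,064.65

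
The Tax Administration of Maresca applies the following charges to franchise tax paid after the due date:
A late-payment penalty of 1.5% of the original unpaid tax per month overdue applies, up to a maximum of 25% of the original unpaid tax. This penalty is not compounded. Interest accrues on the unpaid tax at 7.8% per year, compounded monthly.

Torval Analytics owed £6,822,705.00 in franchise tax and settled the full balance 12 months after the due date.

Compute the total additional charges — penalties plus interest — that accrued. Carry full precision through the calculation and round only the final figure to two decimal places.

Penalty: 12 × 1.5% × £6,822,705.00 = £1,228,086.90 (below the 25% cap of £1,705,676.25)
Interest (7.8%/yr ÷ 12 = 0.65%/month): £6,822,705.00 × ((1 + 0.0065)^12 − 1) = £551,614.4054…
Penalties + interest = £1,228,086.9000 + £551,614.4054… = £1,779,701.31

£1,779,701.31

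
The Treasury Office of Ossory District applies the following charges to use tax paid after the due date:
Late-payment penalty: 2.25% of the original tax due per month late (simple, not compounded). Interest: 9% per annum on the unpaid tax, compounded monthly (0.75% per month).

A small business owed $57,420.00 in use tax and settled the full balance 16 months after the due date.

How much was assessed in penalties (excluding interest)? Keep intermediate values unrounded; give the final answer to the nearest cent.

$20,671.20

Late-payment penalty = 2.25% × $57,420.00 × 16 mo = $20,671.20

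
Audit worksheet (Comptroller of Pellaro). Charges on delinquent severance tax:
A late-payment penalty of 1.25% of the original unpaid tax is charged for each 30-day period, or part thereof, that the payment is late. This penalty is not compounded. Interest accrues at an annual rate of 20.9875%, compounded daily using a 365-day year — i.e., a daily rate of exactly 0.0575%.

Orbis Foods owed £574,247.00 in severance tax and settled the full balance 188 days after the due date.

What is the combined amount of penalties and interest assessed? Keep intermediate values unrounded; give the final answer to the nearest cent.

Penalty periods: ⌈188/30⌉ = 7; penalty = 7 × 1.25% × £574,247.00 = £50,246.61…
Interest: £574,247.00 × ((1 + 0.000575)^188 − 1) = £574,247.00 × 0.11412454… = £65,535.6764…
Penalties + interest = £50,246.6125 + £65,535.6764… = £115,782.29

£115,782.29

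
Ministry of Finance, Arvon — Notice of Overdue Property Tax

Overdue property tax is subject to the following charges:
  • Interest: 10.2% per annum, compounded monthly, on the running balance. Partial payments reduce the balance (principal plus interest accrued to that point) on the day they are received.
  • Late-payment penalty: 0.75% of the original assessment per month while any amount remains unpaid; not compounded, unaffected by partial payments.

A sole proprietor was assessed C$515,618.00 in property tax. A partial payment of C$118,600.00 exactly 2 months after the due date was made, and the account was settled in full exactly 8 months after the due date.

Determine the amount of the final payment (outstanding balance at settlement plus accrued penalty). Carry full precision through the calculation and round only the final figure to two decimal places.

C$457,899.52

Monthly rate = 10.2% ÷ 12 = 0.85%
Balance at month 2: C$515,618.0000 × (1 + 0.0085)^2 = C$524,420.7594…
After C$118,600.00 payment: C$524,420.7594… − C$118,600.00 = C$405,820.7594…
Balance at month 8: C$405,820.7594… × (1 + 0.0085)^6 = C$426,962.4428…
Penalty: 8 × 0.75% × C$515,618.00 = C$30,937.08
Final settlement = outstanding balance + penalty = C$426,962.4428… + C$30,937.08 = C$457,899.52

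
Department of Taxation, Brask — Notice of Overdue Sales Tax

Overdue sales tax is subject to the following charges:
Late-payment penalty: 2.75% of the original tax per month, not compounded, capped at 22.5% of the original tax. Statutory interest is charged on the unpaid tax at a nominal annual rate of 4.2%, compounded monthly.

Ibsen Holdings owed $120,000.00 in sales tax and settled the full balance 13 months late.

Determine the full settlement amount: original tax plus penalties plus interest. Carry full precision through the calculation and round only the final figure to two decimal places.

$152,576.14

Penalty (uncapped): 13 × 2.75% × $120,000.00 = $42,900.00; cap = 22.5% × $120,000.00 = $27,000.00 → penalty = $27,000.00
Interest (4.2%/yr ÷ 12 = 0.35%/month): $120,000.00 × ((1 + 0.0035)^13 − 1) = $5,576.1444…
Total = $120,000.00 + $27,000.0000 + $5,576.1444… = $152,576.14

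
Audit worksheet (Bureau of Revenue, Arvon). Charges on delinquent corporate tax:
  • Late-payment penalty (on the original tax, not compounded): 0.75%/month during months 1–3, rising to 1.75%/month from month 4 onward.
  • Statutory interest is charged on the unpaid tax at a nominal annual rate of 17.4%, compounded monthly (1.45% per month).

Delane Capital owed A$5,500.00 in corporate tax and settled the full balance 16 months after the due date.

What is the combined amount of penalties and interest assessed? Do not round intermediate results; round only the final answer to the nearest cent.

A$2,799.61

Penalty, months 1–3: 3 × 0.75% × A$5,500.00 = A$123.75
Penalty, months 4–16: 13 × 1.75% × A$5,500.00 = A$1,251.25
Interest: A$5,500.00 × ((1 + 0.0145)^16 − 1) = A$5,500.00 × 0.2590206… = A$1,424.6131…
Penalties + interest = A$1,375.0000 + A$1,424.6131… = A$2,799.61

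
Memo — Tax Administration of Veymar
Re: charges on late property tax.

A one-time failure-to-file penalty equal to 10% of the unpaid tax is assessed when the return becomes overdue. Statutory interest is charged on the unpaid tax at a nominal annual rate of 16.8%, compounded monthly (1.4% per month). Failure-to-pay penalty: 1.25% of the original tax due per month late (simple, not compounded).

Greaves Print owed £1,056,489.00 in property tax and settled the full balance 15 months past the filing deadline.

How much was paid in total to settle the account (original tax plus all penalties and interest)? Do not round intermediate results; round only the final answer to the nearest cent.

£1,605,211.02

Failure-to-file penalty: 10% × £1,056,489.00 = £105,648.90
Failure-to-pay penalty: 15 × 1.25% × £1,056,489.00 = £198,091.69…
Interest: £1,056,489.00 × ((1 + 0.014)^15 − 1) = £1,056,489.00 × 0.2318826… = £244,981.4281…
Total = £1,056,489.00 + £303,740.5875 + £244,981.4281… = £1,605,211.02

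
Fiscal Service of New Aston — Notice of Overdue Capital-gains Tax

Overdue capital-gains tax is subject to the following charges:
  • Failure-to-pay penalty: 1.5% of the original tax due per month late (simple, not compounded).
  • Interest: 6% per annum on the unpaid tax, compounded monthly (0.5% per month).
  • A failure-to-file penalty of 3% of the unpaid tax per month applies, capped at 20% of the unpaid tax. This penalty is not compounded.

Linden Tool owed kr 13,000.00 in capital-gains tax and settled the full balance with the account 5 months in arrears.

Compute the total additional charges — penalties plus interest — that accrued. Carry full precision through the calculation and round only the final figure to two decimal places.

kr 3,253.27

Failure-to-file: 5 × 3% × kr 13,000.00 = kr 1,950.00 (under the 20% cap)
Failure-to-pay penalty = 1.5% × kr 13,000.00 × 5 mo = kr 975.00
Interest: kr 13,000.00 × ((1 + 0.005)^5 − 1) = kr 13,000.00 × 0.0252513… = kr 328.2663…
Penalties + interest = kr 2,925.0000 + kr 328.2663… = kr 3,253.27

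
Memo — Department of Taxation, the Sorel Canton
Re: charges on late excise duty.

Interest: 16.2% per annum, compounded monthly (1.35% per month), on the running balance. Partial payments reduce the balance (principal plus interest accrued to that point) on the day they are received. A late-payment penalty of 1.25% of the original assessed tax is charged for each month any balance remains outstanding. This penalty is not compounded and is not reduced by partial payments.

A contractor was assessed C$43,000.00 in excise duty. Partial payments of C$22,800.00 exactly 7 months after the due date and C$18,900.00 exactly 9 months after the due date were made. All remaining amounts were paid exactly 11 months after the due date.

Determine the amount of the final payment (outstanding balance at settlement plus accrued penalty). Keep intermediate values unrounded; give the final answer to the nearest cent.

C$12,276.86

Balance at month 7: C$43,000.0000 × (1 + 0.0135)^7 = C$47,231.8250…
After C$22,800.00 payment: C$47,231.8250… − C$22,800.00 = C$24,431.8250…
Balance at month 9: C$24,431.8250… × (1 + 0.0135)^2 = C$25,095.9370…
After C$18,900.00 payment: C$25,095.9370… − C$18,900.00 = C$6,195.9370…
Balance at month 11: C$6,195.9370… × (1 + 0.0135)^2 = C$6,364.3565…
Penalty: 11 × 1.25% × C$43,000.00 = C$5,912.50
Final settlement = outstanding balance + penalty = C$6,364.3565… + C$5,912.50 = C$12,276.86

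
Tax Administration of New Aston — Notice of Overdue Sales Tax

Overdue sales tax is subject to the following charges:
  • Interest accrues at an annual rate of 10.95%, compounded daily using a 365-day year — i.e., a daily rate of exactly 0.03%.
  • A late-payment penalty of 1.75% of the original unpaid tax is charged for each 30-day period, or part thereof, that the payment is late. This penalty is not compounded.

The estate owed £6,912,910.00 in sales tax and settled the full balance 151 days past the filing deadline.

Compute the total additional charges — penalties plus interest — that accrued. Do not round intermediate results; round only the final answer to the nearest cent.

£1,046,162.52

Penalty periods: ⌈151/30⌉ = 6; penalty = 6 × 1.75% × £6,912,910.00 = £725,855.55
Interest: £6,912,910.00 × ((1 + 0.0003)^151 − 1) = £6,912,910.00 × 0.04633461… = £320,306.9674…
Penalties + interest = £725,855.5500 + £320,306.9674… = £1,046,162.52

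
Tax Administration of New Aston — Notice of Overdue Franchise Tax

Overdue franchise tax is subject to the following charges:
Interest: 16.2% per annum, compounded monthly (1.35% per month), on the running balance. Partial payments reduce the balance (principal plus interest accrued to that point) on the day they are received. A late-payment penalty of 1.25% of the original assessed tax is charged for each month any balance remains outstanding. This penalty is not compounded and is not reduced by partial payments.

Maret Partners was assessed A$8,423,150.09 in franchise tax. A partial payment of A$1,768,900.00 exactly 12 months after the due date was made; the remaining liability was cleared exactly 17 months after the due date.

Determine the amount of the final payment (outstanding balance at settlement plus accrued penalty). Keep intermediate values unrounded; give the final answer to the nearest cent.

A$10,478,172.52

Balance at month 12: A$8,423,150.0900 × (1 + 0.0135)^12 = A$9,893,719.0971…
After A$1,768,900.00 payment: A$9,893,719.0971… − A$1,768,900.00 = A$8,124,819.0971…
Balance at month 17: A$8,124,819.0971… × (1 + 0.0135)^5 = A$8,688,253.1229…
Penalty: 17 × 1.25% × A$8,423,150.09 = A$1,789,919.39…
Final settlement = outstanding balance + penalty = A$8,688,253.1229… + A$1,789,919.39… = A$10,478,172.52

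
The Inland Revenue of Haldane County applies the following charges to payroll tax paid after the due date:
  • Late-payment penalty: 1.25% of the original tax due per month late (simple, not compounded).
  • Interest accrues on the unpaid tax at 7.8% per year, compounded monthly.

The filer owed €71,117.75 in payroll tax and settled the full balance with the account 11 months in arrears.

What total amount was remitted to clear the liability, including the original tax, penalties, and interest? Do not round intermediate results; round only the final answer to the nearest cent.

Late-payment penalty: 11 × 1.25% × €71,117.75 = €9,778.69…
Interest (7.8%/yr ÷ 12 = 0.65%/month): €71,117.75 × ((1 + 0.0065)^11 − 1) = €5,253.4438…
Total = €71,117.75 + €9,778.6906… + €5,253.4438… = €86,149.88

€86,149.88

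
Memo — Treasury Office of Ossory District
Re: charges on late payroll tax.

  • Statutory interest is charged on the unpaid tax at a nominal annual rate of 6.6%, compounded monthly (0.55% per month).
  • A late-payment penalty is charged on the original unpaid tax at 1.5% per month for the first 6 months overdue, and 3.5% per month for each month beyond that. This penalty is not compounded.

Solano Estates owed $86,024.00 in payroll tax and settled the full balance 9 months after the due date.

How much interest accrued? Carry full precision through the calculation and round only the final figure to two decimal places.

Interest: $86,024.00 × ((1 + 0.0055)^9 − 1) = $86,024.00 × 0.0506031… = $4,353.0803…

$4,353.08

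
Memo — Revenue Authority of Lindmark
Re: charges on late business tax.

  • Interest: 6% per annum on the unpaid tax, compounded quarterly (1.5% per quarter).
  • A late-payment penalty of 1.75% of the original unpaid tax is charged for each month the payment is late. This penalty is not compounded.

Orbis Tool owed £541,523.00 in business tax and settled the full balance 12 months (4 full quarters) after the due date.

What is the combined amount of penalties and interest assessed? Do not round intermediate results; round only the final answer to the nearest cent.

£146,949.60

Late-payment penalty = 1.75% × £541,523.00 × 12 mo = £113,719.83
Interest: £541,523.00 × ((1 + 0.015)^4 − 1) = £541,523.00 × 0.0613636… = £33,229.7740…
Penalties + interest = £113,719.8300 + £33,229.7740… = £146,949.60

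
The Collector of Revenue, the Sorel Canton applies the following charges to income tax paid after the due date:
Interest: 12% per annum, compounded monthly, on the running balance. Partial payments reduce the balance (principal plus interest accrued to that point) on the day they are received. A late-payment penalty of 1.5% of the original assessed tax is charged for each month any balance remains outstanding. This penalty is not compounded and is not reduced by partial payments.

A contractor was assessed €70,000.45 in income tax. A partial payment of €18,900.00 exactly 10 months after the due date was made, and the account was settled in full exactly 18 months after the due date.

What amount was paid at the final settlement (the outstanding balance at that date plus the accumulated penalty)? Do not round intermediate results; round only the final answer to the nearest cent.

€82,164.99

Monthly rate = 12% ÷ 12 = 1%
Balance at month 10: €70,000.4500 × (1 + 0.01)^10 = €77,324.0459…
After €18,900.00 payment: €77,324.0459… − €18,900.00 = €58,424.0459…
Balance at month 18: €58,424.0459… × (1 + 0.01)^8 = €63,264.8698…
Penalty: 18 × 1.5% × €70,000.45 = €18,900.12…
Final settlement = outstanding balance + penalty = €63,264.8698… + €18,900.12… = €82,164.99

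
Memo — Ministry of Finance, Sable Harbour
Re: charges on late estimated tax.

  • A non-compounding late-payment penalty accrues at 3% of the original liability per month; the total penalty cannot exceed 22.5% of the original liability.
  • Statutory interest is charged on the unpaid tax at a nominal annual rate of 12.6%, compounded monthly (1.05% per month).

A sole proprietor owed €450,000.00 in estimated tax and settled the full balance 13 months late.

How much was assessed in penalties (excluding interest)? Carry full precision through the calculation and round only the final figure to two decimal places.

€101,250.00

Penalty (uncapped): 13 × 3% × €450,000.00 = €175,500.00; cap = 22.5% × €450,000.00 = €101,250.00 → penalty = €101,250.00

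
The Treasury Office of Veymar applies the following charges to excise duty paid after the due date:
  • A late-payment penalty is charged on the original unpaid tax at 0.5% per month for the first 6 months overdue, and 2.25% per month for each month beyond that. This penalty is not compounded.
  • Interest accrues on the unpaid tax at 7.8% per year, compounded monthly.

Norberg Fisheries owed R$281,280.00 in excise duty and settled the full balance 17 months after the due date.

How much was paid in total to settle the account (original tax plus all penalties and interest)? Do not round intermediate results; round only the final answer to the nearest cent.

R$392,086.62

Penalty, months 1–6: 6 × 0.5% × R$281,280.00 = R$8,438.40
Penalty, months 7–17: 11 × 2.25% × R$281,280.00 = R$69,616.80
Interest (7.8%/yr ÷ 12 = 0.65%/month): R$281,280.00 × ((1 + 0.0065)^17 − 1) = R$32,751.4180…
Total = R$281,280.00 + R$78,055.2000 + R$32,751.4180… = R$392,086.62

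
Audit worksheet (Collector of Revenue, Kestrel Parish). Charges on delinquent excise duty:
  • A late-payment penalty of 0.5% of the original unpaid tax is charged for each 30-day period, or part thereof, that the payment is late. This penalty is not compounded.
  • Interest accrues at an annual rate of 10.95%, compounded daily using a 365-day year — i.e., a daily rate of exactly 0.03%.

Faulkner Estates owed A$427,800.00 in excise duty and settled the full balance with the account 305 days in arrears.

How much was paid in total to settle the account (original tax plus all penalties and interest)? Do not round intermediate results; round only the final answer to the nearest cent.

A$492,312.98

Penalty periods: ⌈305/30⌉ = 11; penalty = 11 × 0.5% × A$427,800.00 = A$23,529.00
Interest: A$427,800.00 × ((1 + 0.0003)^305 − 1) = A$427,800.00 × 0.09580174… = A$40,983.9843…
Total = A$427,800.00 + A$23,529.0000 + A$40,983.9843… = A$492,312.98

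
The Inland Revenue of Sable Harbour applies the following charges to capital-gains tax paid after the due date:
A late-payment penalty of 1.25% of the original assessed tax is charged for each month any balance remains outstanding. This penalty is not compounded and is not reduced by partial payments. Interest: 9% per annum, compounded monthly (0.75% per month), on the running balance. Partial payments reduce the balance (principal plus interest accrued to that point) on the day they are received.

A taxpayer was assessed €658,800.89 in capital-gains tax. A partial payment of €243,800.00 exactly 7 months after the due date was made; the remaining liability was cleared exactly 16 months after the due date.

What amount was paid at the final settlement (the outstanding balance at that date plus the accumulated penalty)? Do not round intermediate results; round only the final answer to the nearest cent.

€613,464.65

Balance at month 7: €658,800.8900 × (1 + 0.0075)^7 = €694,175.9462…
After €243,800.00 payment: €694,175.9462… − €243,800.00 = €450,375.9462…
Balance at month 16: €450,375.9462… × (1 + 0.0075)^9 = €481,704.4749…
Penalty: 16 × 1.25% × €658,800.89 = €131,760.18…
Final settlement = outstanding balance + penalty = €481,704.4749… + €131,760.18… = €613,464.65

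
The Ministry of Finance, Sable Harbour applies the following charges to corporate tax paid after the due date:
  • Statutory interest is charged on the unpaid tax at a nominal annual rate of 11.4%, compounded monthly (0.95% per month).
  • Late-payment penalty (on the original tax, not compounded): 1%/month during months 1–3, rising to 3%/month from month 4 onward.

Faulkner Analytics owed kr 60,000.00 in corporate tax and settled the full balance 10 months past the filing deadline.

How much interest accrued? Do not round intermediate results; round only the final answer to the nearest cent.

Interest: kr 60,000.00 × ((1 + 0.0095)^10 − 1) = kr 60,000.00 × 0.0991659… = kr 5,949.9519…

kr 5,949.95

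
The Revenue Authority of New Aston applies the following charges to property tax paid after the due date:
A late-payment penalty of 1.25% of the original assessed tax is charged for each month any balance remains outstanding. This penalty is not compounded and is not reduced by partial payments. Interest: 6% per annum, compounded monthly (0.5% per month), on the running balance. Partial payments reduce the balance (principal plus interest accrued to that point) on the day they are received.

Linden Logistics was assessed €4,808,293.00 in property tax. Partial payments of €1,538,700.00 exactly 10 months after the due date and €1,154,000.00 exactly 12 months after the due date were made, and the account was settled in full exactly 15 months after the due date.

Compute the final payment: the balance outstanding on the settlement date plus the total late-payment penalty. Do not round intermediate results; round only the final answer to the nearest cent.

€3,334,418.50

Balance at month 10: €4,808,293.0000 × (1 + 0.005)^10 = €5,054,189.7389…
After €1,538,700.00 payment: €5,054,189.7389… − €1,538,700.00 = €3,515,489.7389…
Balance at month 12: €3,515,489.7389… × (1 + 0.005)^2 = €3,550,732.5235…
After €1,154,000.00 payment: €3,550,732.5235… − €1,154,000.00 = €2,396,732.5235…
Balance at month 15: €2,396,732.5235… × (1 + 0.005)^3 = €2,432,863.5659…
Penalty: 15 × 1.25% × €4,808,293.00 = €901,554.94…
Final settlement = outstanding balance + penalty = €2,432,863.5659… + €901,554.94… = €3,334,418.50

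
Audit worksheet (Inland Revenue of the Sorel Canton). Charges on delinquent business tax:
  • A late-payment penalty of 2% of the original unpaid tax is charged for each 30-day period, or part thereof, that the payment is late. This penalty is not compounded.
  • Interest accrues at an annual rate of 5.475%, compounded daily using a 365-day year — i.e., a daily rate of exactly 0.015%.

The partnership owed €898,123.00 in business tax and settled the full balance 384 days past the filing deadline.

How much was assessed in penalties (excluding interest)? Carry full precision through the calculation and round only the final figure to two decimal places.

€233,511.98

Penalty periods: ⌈384/30⌉ = 13; penalty = 13 × 2% × €898,123.00 = €233,511.98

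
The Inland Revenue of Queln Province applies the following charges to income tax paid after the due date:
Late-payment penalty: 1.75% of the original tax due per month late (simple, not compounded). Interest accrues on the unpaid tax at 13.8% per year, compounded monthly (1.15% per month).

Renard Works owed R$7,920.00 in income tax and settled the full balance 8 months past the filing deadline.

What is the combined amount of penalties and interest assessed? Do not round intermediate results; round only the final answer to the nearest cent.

Late-payment penalty: 8 × 1.75% × R$7,920.00 = R$1,108.80
Interest: R$7,920.00 × ((1 + 0.0115)^8 − 1) = R$7,920.00 × 0.0957894… = R$758.6521…
Penalties + interest = R$1,108.8000 + R$758.6521… = R$1,867.45

R$1,867.45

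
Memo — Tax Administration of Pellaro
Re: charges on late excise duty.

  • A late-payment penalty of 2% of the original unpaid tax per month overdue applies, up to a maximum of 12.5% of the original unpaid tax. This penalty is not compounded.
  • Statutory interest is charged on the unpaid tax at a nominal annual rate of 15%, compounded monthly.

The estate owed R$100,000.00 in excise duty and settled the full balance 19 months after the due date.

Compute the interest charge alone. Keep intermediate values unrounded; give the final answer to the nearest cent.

Interest (15%/yr ÷ 12 = 1.25%/month): R$100,000.00 × ((1 + 0.0125)^19 − 1) = R$26,620.9612…

R$26,620.96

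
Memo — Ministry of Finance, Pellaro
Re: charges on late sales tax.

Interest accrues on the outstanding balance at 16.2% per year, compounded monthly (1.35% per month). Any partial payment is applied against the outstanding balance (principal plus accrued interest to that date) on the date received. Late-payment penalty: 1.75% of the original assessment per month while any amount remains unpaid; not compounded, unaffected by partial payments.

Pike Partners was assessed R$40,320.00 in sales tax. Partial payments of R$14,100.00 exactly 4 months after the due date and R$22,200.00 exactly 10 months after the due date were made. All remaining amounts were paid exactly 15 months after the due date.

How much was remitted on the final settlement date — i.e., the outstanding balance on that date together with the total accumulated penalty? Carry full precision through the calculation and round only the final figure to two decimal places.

R$19,806.82

Balance at month 4: R$40,320.0000 × (1 + 0.0135)^4 = R$42,541.7681…
After R$14,100.00 payment: R$42,541.7681… − R$14,100.00 = R$28,441.7681…
Balance at month 10: R$28,441.7681… × (1 + 0.0135)^6 = R$30,824.7178…
After R$22,200.00 payment: R$30,824.7178… − R$22,200.00 = R$8,624.7178…
Balance at month 15: R$8,624.7178… × (1 + 0.0135)^5 = R$9,222.8184…
Penalty: 15 × 1.75% × R$40,320.00 = R$10,584.00
Final settlement = outstanding balance + penalty = R$9,222.8184… + R$10,584.00 = R$19,806.82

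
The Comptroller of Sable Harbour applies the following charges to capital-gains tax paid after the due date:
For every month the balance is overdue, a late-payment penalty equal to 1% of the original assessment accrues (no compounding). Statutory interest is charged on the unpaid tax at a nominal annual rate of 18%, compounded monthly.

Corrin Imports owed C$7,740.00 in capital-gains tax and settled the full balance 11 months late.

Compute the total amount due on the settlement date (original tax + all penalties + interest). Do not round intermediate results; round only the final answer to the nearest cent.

Late-payment penalty: 11 × 1% × C$7,740.00 = C$851.40
Interest (18%/yr ÷ 12 = 1.5%/month): C$7,740.00 × ((1 + 0.015)^11 − 1) = C$1,377.3248…
Total = C$7,740.00 + C$851.4000 + C$1,377.3248… = C$9,968.72

C$9,968.72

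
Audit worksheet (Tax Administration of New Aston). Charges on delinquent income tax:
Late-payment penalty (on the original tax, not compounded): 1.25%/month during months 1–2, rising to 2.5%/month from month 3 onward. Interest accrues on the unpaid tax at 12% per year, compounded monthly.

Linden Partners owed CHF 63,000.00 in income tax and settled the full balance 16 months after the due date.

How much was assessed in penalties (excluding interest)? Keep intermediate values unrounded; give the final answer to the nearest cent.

CHF 23,625.00

Penalty, months 1–2: 2 × 1.25% × CHF 63,000.00 = CHF 1,575.00
Penalty, months 3–16: 14 × 2.5% × CHF 63,000.00 = CHF 22,050.00
Total penalty = CHF 1,575.00 + CHF 22,050.00 = CHF 23,625.00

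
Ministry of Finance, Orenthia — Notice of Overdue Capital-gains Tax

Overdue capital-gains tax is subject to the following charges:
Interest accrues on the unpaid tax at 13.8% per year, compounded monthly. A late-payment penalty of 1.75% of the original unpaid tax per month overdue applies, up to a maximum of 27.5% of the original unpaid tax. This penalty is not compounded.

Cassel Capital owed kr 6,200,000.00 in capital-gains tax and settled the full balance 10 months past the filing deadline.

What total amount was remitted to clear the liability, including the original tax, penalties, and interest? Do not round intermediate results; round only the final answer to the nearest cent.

kr 8,036,052.37

Penalty: 10 × 1.75% × kr 6,200,000.00 = kr 1,085,000.00 (below the 27.5% cap of kr 1,705,000.00)
Interest (13.8%/yr ÷ 12 = 1.15%/month): kr 6,200,000.00 × ((1 + 0.0115)^10 − 1) = kr 751,052.3703…
Total = kr 6,200,000.00 + kr 1,085,000.0000 + kr 751,052.3703… = kr 8,036,052.37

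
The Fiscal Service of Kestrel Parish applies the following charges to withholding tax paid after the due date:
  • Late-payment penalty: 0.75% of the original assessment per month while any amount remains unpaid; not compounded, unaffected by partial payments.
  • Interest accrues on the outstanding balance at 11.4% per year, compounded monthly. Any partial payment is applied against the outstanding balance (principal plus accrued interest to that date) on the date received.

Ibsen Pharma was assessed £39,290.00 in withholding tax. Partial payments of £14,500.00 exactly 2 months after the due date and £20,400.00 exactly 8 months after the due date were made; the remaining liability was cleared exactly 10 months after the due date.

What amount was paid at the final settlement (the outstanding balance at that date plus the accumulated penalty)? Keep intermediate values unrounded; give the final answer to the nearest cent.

£9,704.19

Monthly rate = 11.4% ÷ 12 = 0.95%
Balance at month 2: £39,290.0000 × (1 + 0.0095)^2 = £40,040.0559…
After £14,500.00 payment: £40,040.0559… − £14,500.00 = £25,540.0559…
Balance at month 8: £25,540.0559… × (1 + 0.0095)^6 = £27,030.8550…
After £20,400.00 payment: £27,030.8550… − £20,400.00 = £6,630.8550…
Balance at month 10: £6,630.8550… × (1 + 0.0095)^2 = £6,757.4397…
Penalty: 10 × 0.75% × £39,290.00 = £2,946.75
Final settlement = outstanding balance + penalty = £6,757.4397… + £2,946.75 = £9,704.19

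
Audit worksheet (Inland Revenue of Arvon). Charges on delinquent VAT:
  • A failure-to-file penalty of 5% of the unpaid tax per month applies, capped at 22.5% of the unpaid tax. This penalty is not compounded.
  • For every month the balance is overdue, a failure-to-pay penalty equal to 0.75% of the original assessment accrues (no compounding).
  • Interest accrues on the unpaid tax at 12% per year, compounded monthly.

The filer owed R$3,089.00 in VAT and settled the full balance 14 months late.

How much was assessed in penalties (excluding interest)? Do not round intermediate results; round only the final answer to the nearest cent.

Failure-to-file: 14 × 5% × R$3,089.00 = R$2,162.30, capped at 22.5% × R$3,089.00 = R$695.03…
Failure-to-pay penalty: 14 × 0.75% × R$3,089.00 = R$324.35…
Total penalty = R$695.03… + R$324.35… = R$1,019.37

R$1,019.37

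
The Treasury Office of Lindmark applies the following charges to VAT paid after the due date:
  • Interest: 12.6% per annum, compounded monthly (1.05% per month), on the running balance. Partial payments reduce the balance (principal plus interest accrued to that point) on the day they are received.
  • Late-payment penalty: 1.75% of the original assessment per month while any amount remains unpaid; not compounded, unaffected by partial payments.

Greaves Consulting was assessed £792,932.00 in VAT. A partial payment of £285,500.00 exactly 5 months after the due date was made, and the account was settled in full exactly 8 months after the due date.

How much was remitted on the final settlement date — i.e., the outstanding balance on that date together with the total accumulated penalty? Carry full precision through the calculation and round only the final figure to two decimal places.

£678,460.62

Balance at month 5: £792,932.0000 × (1 + 0.0105)^5 = £835,444.3650…
After £285,500.00 payment: £835,444.3650… − £285,500.00 = £549,944.3650…
Balance at month 8: £549,944.3650… × (1 + 0.0105)^3 = £567,450.1432…
Penalty: 8 × 1.75% × £792,932.00 = £111,010.48
Final settlement = outstanding balance + penalty = £567,450.1432… + £111,010.48 = £678,460.62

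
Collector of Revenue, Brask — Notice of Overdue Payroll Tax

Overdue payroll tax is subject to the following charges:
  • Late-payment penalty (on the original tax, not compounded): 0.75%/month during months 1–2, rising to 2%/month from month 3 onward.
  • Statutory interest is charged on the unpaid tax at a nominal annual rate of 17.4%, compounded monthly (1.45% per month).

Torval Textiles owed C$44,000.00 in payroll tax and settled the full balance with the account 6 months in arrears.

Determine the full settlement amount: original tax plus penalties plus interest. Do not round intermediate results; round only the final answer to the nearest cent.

C$52,149.48

Penalty, months 1–2: 2 × 0.75% × C$44,000.00 = C$660.00
Penalty, months 3–6: 4 × 2% × C$44,000.00 = C$3,520.00
Interest: C$44,000.00 × ((1 + 0.0145)^6 − 1) = C$44,000.00 × 0.0902154… = C$3,969.4771…
Total = C$44,000.00 + C$4,180.0000 + C$3,969.4771… = C$52,149.48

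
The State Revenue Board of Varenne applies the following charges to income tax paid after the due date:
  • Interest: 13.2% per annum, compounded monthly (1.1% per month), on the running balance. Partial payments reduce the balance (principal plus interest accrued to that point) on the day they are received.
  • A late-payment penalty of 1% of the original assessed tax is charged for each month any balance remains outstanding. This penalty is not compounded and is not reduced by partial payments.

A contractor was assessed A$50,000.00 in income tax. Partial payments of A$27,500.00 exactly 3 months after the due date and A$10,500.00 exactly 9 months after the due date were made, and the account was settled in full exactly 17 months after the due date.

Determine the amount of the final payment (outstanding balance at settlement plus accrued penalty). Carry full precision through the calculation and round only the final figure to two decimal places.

A$25,207.94

Balance at month 3: A$50,000.0000 × (1 + 0.011)^3 = A$51,668.2166…
After A$27,500.00 payment: A$51,668.2166… − A$27,500.00 = A$24,168.2166…
Balance at month 9: A$24,168.2166… × (1 + 0.011)^6 = A$25,807.8328…
After A$10,500.00 payment: A$25,807.8328… − A$10,500.00 = A$15,307.8328…
Balance at month 17: A$15,307.8328… × (1 + 0.011)^8 = A$16,707.9419…
Penalty: 17 × 1% × A$50,000.00 = A$8,500.00
Final settlement = outstanding balance + penalty = A$16,707.9419… + A$8,500.00 = A$25,207.94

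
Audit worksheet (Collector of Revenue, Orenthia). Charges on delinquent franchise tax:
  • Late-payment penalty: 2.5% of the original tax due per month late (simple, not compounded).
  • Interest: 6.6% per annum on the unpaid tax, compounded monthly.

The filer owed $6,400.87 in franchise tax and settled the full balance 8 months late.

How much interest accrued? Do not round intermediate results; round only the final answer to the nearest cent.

Interest (6.6%/yr ÷ 12 = 0.55%/month): $6,400.87 × ((1 + 0.0055)^8 − 1) = $287.1199…

$287.12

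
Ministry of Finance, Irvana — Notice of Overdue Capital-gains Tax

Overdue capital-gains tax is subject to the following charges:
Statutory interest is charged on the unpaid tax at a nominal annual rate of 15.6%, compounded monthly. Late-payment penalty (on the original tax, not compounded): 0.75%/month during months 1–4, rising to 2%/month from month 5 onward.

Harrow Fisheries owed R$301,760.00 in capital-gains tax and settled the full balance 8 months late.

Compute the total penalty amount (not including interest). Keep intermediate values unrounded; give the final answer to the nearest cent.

Penalty, months 1–4: 4 × 0.75% × R$301,760.00 = R$9,052.80
Penalty, months 5–8: 4 × 2% × R$301,760.00 = R$24,140.80
Total penalty = R$9,052.80 + R$24,140.80 = R$33,193.60

R$33,193.60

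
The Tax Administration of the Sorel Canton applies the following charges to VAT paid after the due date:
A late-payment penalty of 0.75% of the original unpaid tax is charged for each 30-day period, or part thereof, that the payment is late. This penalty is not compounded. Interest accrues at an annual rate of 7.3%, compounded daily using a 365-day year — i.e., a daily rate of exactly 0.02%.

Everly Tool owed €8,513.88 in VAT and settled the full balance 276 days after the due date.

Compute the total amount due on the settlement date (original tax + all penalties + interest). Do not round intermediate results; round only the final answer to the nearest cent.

Penalty periods: ⌈276/30⌉ = 10; penalty = 10 × 0.75% × €8,513.88 = €638.54…
Interest: €8,513.88 × ((1 + 0.0002)^276 − 1) = €8,513.88 × 0.05674611… = €483.1296…
Total = €8,513.88 + €638.5410 + €483.1296… = €9,635.55

€9,635.55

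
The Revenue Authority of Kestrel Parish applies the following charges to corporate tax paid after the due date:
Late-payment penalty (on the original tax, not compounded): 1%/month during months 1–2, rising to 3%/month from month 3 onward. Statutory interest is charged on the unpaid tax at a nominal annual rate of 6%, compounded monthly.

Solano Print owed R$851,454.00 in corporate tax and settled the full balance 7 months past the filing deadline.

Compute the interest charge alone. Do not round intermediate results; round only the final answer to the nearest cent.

R$30,251.65

Interest (6%/yr ÷ 12 = 0.5%/month): R$851,454.00 × ((1 + 0.005)^7 − 1) = R$30,251.6471…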